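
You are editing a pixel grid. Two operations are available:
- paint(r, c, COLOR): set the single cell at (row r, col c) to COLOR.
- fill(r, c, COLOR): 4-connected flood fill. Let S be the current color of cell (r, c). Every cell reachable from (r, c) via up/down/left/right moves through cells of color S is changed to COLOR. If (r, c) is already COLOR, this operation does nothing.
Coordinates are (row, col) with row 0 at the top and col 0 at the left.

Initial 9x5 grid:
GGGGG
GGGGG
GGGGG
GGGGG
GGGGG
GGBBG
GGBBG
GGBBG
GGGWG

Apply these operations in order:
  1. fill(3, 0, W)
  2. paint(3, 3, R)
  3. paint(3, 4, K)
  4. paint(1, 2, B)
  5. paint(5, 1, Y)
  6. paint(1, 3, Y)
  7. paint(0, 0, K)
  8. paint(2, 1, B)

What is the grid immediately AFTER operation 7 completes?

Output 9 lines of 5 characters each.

Answer: KWWWW
WWBYW
WWWWW
WWWRK
WWWWW
WYBBW
WWBBW
WWBBW
WWWWW

Derivation:
After op 1 fill(3,0,W) [38 cells changed]:
WWWWW
WWWWW
WWWWW
WWWWW
WWWWW
WWBBW
WWBBW
WWBBW
WWWWW
After op 2 paint(3,3,R):
WWWWW
WWWWW
WWWWW
WWWRW
WWWWW
WWBBW
WWBBW
WWBBW
WWWWW
After op 3 paint(3,4,K):
WWWWW
WWWWW
WWWWW
WWWRK
WWWWW
WWBBW
WWBBW
WWBBW
WWWWW
After op 4 paint(1,2,B):
WWWWW
WWBWW
WWWWW
WWWRK
WWWWW
WWBBW
WWBBW
WWBBW
WWWWW
After op 5 paint(5,1,Y):
WWWWW
WWBWW
WWWWW
WWWRK
WWWWW
WYBBW
WWBBW
WWBBW
WWWWW
After op 6 paint(1,3,Y):
WWWWW
WWBYW
WWWWW
WWWRK
WWWWW
WYBBW
WWBBW
WWBBW
WWWWW
After op 7 paint(0,0,K):
KWWWW
WWBYW
WWWWW
WWWRK
WWWWW
WYBBW
WWBBW
WWBBW
WWWWW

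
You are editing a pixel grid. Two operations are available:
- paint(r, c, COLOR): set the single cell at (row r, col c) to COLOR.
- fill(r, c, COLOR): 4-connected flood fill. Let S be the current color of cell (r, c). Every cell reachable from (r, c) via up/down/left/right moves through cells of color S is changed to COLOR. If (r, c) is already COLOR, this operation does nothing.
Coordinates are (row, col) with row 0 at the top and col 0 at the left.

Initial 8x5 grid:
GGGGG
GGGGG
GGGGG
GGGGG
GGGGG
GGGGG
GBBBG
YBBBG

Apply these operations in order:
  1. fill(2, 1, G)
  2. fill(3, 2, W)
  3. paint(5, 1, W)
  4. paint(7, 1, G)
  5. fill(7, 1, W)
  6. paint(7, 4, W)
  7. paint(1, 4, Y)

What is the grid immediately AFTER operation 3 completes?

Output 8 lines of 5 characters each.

After op 1 fill(2,1,G) [0 cells changed]:
GGGGG
GGGGG
GGGGG
GGGGG
GGGGG
GGGGG
GBBBG
YBBBG
After op 2 fill(3,2,W) [33 cells changed]:
WWWWW
WWWWW
WWWWW
WWWWW
WWWWW
WWWWW
WBBBW
YBBBW
After op 3 paint(5,1,W):
WWWWW
WWWWW
WWWWW
WWWWW
WWWWW
WWWWW
WBBBW
YBBBW

Answer: WWWWW
WWWWW
WWWWW
WWWWW
WWWWW
WWWWW
WBBBW
YBBBW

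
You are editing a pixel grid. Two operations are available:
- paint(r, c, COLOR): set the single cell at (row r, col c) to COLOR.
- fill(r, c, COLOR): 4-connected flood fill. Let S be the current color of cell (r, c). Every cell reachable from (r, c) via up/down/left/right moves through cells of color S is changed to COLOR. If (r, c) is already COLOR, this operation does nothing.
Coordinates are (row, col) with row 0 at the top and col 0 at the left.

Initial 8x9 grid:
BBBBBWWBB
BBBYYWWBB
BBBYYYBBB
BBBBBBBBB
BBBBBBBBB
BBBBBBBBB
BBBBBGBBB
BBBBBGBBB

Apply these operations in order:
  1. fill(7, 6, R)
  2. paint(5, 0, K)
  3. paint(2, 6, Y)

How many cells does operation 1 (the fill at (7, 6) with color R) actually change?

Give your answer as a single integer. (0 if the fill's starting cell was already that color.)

Answer: 61

Derivation:
After op 1 fill(7,6,R) [61 cells changed]:
RRRRRWWRR
RRRYYWWRR
RRRYYYRRR
RRRRRRRRR
RRRRRRRRR
RRRRRRRRR
RRRRRGRRR
RRRRRGRRR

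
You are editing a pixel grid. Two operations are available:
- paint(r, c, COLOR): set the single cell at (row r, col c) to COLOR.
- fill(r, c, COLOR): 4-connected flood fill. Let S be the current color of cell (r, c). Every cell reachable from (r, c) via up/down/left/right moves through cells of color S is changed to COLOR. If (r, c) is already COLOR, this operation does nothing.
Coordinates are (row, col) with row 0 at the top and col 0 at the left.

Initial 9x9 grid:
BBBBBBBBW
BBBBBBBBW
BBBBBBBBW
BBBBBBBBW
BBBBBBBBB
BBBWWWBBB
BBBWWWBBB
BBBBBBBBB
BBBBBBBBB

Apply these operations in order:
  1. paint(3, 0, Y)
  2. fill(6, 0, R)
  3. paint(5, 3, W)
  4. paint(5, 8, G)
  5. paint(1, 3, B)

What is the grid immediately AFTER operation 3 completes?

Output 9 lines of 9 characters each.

Answer: RRRRRRRRW
RRRRRRRRW
RRRRRRRRW
YRRRRRRRW
RRRRRRRRR
RRRWWWRRR
RRRWWWRRR
RRRRRRRRR
RRRRRRRRR

Derivation:
After op 1 paint(3,0,Y):
BBBBBBBBW
BBBBBBBBW
BBBBBBBBW
YBBBBBBBW
BBBBBBBBB
BBBWWWBBB
BBBWWWBBB
BBBBBBBBB
BBBBBBBBB
After op 2 fill(6,0,R) [70 cells changed]:
RRRRRRRRW
RRRRRRRRW
RRRRRRRRW
YRRRRRRRW
RRRRRRRRR
RRRWWWRRR
RRRWWWRRR
RRRRRRRRR
RRRRRRRRR
After op 3 paint(5,3,W):
RRRRRRRRW
RRRRRRRRW
RRRRRRRRW
YRRRRRRRW
RRRRRRRRR
RRRWWWRRR
RRRWWWRRR
RRRRRRRRR
RRRRRRRRR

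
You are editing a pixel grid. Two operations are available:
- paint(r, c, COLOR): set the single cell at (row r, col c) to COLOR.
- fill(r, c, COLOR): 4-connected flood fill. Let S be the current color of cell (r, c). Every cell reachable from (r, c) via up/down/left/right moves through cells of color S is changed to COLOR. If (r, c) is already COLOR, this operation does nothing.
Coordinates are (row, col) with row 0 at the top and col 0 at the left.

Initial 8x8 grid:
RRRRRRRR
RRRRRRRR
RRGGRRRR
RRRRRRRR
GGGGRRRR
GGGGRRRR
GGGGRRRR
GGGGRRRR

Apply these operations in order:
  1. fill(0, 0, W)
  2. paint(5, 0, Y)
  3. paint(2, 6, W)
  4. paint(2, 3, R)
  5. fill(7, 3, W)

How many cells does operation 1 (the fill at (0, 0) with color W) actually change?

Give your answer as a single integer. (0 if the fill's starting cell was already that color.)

After op 1 fill(0,0,W) [46 cells changed]:
WWWWWWWW
WWWWWWWW
WWGGWWWW
WWWWWWWW
GGGGWWWW
GGGGWWWW
GGGGWWWW
GGGGWWWW

Answer: 46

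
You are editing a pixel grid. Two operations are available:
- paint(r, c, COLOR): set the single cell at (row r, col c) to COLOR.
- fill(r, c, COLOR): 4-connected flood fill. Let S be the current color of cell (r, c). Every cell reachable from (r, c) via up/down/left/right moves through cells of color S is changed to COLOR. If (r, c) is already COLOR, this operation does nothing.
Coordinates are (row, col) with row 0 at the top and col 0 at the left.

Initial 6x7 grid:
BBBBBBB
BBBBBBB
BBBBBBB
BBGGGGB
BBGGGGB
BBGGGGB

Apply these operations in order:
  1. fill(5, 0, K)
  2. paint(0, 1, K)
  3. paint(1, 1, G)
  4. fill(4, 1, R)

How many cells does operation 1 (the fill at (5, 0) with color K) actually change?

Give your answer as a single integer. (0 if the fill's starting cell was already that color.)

Answer: 30

Derivation:
After op 1 fill(5,0,K) [30 cells changed]:
KKKKKKK
KKKKKKK
KKKKKKK
KKGGGGK
KKGGGGK
KKGGGGK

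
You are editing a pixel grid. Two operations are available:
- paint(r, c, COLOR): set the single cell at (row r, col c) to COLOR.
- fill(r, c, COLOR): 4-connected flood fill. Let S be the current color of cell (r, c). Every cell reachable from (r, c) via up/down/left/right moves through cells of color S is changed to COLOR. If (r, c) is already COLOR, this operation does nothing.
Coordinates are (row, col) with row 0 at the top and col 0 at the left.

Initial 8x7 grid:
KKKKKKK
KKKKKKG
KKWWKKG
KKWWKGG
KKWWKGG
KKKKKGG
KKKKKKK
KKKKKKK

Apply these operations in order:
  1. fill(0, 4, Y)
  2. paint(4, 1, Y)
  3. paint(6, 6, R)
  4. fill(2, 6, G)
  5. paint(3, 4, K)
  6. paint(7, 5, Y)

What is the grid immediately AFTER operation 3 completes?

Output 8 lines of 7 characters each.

After op 1 fill(0,4,Y) [42 cells changed]:
YYYYYYY
YYYYYYG
YYWWYYG
YYWWYGG
YYWWYGG
YYYYYGG
YYYYYYY
YYYYYYY
After op 2 paint(4,1,Y):
YYYYYYY
YYYYYYG
YYWWYYG
YYWWYGG
YYWWYGG
YYYYYGG
YYYYYYY
YYYYYYY
After op 3 paint(6,6,R):
YYYYYYY
YYYYYYG
YYWWYYG
YYWWYGG
YYWWYGG
YYYYYGG
YYYYYYR
YYYYYYY

Answer: YYYYYYY
YYYYYYG
YYWWYYG
YYWWYGG
YYWWYGG
YYYYYGG
YYYYYYR
YYYYYYY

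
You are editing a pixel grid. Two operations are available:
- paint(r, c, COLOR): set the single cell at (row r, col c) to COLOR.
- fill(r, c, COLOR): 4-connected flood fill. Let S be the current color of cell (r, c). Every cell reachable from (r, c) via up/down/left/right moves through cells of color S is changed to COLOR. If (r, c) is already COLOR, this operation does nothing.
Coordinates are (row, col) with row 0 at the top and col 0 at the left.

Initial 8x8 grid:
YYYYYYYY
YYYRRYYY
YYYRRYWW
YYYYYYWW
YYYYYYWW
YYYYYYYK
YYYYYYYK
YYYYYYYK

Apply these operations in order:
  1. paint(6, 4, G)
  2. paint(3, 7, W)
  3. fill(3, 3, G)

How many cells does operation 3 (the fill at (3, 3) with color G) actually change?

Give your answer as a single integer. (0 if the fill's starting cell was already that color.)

After op 1 paint(6,4,G):
YYYYYYYY
YYYRRYYY
YYYRRYWW
YYYYYYWW
YYYYYYWW
YYYYYYYK
YYYYGYYK
YYYYYYYK
After op 2 paint(3,7,W):
YYYYYYYY
YYYRRYYY
YYYRRYWW
YYYYYYWW
YYYYYYWW
YYYYYYYK
YYYYGYYK
YYYYYYYK
After op 3 fill(3,3,G) [50 cells changed]:
GGGGGGGG
GGGRRGGG
GGGRRGWW
GGGGGGWW
GGGGGGWW
GGGGGGGK
GGGGGGGK
GGGGGGGK

Answer: 50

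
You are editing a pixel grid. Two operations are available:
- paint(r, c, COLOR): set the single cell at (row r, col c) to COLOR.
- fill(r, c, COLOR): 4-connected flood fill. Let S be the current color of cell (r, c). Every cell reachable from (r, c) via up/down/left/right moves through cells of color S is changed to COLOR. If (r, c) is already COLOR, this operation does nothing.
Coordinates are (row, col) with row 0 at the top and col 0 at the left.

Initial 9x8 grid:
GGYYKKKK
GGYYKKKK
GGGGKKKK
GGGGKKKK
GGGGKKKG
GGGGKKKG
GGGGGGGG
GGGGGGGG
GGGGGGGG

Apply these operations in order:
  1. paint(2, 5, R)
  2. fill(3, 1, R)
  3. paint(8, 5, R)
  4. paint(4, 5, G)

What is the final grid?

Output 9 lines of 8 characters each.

Answer: RRYYKKKK
RRYYKKKK
RRRRKRKK
RRRRKKKK
RRRRKGKR
RRRRKKKR
RRRRRRRR
RRRRRRRR
RRRRRRRR

Derivation:
After op 1 paint(2,5,R):
GGYYKKKK
GGYYKKKK
GGGGKRKK
GGGGKKKK
GGGGKKKG
GGGGKKKG
GGGGGGGG
GGGGGGGG
GGGGGGGG
After op 2 fill(3,1,R) [46 cells changed]:
RRYYKKKK
RRYYKKKK
RRRRKRKK
RRRRKKKK
RRRRKKKR
RRRRKKKR
RRRRRRRR
RRRRRRRR
RRRRRRRR
After op 3 paint(8,5,R):
RRYYKKKK
RRYYKKKK
RRRRKRKK
RRRRKKKK
RRRRKKKR
RRRRKKKR
RRRRRRRR
RRRRRRRR
RRRRRRRR
After op 4 paint(4,5,G):
RRYYKKKK
RRYYKKKK
RRRRKRKK
RRRRKKKK
RRRRKGKR
RRRRKKKR
RRRRRRRR
RRRRRRRR
RRRRRRRR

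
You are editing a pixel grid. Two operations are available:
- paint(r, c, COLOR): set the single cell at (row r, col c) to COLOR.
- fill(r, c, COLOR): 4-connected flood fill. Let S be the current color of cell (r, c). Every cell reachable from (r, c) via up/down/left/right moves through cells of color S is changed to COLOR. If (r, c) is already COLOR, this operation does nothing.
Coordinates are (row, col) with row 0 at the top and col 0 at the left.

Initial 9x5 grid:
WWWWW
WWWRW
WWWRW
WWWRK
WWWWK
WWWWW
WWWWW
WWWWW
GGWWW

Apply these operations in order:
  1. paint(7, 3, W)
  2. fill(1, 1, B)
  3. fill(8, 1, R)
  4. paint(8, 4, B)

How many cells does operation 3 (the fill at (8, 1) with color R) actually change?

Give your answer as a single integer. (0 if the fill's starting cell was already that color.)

After op 1 paint(7,3,W):
WWWWW
WWWRW
WWWRW
WWWRK
WWWWK
WWWWW
WWWWW
WWWWW
GGWWW
After op 2 fill(1,1,B) [38 cells changed]:
BBBBB
BBBRB
BBBRB
BBBRK
BBBBK
BBBBB
BBBBB
BBBBB
GGBBB
After op 3 fill(8,1,R) [2 cells changed]:
BBBBB
BBBRB
BBBRB
BBBRK
BBBBK
BBBBB
BBBBB
BBBBB
RRBBB

Answer: 2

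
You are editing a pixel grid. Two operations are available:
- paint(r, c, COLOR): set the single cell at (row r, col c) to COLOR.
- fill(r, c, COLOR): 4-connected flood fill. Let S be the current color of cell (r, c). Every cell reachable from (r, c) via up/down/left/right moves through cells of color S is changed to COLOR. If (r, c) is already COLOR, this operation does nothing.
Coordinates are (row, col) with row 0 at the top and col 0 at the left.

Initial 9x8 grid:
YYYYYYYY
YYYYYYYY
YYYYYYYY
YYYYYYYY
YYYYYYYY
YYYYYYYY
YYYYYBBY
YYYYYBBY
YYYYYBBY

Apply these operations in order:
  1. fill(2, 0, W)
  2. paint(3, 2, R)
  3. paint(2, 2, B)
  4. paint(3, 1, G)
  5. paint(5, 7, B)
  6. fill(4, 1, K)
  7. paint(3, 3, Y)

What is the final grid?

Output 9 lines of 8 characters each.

Answer: KKKKKKKK
KKKKKKKK
KKBKKKKK
KGRYKKKK
KKKKKKKK
KKKKKKKB
KKKKKBBW
KKKKKBBW
KKKKKBBW

Derivation:
After op 1 fill(2,0,W) [66 cells changed]:
WWWWWWWW
WWWWWWWW
WWWWWWWW
WWWWWWWW
WWWWWWWW
WWWWWWWW
WWWWWBBW
WWWWWBBW
WWWWWBBW
After op 2 paint(3,2,R):
WWWWWWWW
WWWWWWWW
WWWWWWWW
WWRWWWWW
WWWWWWWW
WWWWWWWW
WWWWWBBW
WWWWWBBW
WWWWWBBW
After op 3 paint(2,2,B):
WWWWWWWW
WWWWWWWW
WWBWWWWW
WWRWWWWW
WWWWWWWW
WWWWWWWW
WWWWWBBW
WWWWWBBW
WWWWWBBW
After op 4 paint(3,1,G):
WWWWWWWW
WWWWWWWW
WWBWWWWW
WGRWWWWW
WWWWWWWW
WWWWWWWW
WWWWWBBW
WWWWWBBW
WWWWWBBW
After op 5 paint(5,7,B):
WWWWWWWW
WWWWWWWW
WWBWWWWW
WGRWWWWW
WWWWWWWW
WWWWWWWB
WWWWWBBW
WWWWWBBW
WWWWWBBW
After op 6 fill(4,1,K) [59 cells changed]:
KKKKKKKK
KKKKKKKK
KKBKKKKK
KGRKKKKK
KKKKKKKK
KKKKKKKB
KKKKKBBW
KKKKKBBW
KKKKKBBW
After op 7 paint(3,3,Y):
KKKKKKKK
KKKKKKKK
KKBKKKKK
KGRYKKKK
KKKKKKKK
KKKKKKKB
KKKKKBBW
KKKKKBBW
KKKKKBBW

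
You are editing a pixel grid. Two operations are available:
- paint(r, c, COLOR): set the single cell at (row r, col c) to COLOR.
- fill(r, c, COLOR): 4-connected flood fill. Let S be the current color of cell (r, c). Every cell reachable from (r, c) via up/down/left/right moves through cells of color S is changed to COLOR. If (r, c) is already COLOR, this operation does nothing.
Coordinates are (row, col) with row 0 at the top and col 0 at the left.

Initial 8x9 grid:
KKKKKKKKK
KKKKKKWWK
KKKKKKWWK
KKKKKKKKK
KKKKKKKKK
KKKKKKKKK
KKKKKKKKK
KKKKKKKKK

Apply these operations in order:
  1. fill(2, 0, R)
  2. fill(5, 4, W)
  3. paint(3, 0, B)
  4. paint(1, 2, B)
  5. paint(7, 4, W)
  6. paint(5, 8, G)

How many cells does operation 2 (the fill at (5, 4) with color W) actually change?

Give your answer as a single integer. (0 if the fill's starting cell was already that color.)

Answer: 68

Derivation:
After op 1 fill(2,0,R) [68 cells changed]:
RRRRRRRRR
RRRRRRWWR
RRRRRRWWR
RRRRRRRRR
RRRRRRRRR
RRRRRRRRR
RRRRRRRRR
RRRRRRRRR
After op 2 fill(5,4,W) [68 cells changed]:
WWWWWWWWW
WWWWWWWWW
WWWWWWWWW
WWWWWWWWW
WWWWWWWWW
WWWWWWWWW
WWWWWWWWW
WWWWWWWWW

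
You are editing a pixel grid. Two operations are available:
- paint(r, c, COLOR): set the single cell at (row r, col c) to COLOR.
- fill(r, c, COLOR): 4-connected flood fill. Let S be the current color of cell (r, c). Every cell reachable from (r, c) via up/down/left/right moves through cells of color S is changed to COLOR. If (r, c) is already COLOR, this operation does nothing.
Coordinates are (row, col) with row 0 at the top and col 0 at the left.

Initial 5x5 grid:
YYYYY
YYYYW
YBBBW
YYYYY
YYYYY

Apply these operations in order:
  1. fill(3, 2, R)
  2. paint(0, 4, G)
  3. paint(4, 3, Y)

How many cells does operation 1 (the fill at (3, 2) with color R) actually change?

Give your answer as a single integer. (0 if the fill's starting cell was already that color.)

After op 1 fill(3,2,R) [20 cells changed]:
RRRRR
RRRRW
RBBBW
RRRRR
RRRRR

Answer: 20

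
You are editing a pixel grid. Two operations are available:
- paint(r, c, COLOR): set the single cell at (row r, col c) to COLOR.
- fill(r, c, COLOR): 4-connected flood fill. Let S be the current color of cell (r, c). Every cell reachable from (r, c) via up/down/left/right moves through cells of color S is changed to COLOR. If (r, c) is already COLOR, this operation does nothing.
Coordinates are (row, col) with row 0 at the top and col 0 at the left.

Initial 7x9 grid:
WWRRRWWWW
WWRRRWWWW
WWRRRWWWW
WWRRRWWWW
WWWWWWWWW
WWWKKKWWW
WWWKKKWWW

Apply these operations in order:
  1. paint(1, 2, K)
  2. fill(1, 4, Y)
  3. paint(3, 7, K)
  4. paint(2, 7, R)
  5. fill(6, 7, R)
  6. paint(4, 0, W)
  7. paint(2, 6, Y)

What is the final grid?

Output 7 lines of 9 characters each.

Answer: RRYYYRRRR
RRKYYRRRR
RRYYYRYRR
RRYYYRRKR
WRRRRRRRR
RRRKKKRRR
RRRKKKRRR

Derivation:
After op 1 paint(1,2,K):
WWRRRWWWW
WWKRRWWWW
WWRRRWWWW
WWRRRWWWW
WWWWWWWWW
WWWKKKWWW
WWWKKKWWW
After op 2 fill(1,4,Y) [11 cells changed]:
WWYYYWWWW
WWKYYWWWW
WWYYYWWWW
WWYYYWWWW
WWWWWWWWW
WWWKKKWWW
WWWKKKWWW
After op 3 paint(3,7,K):
WWYYYWWWW
WWKYYWWWW
WWYYYWWWW
WWYYYWWKW
WWWWWWWWW
WWWKKKWWW
WWWKKKWWW
After op 4 paint(2,7,R):
WWYYYWWWW
WWKYYWWWW
WWYYYWWRW
WWYYYWWKW
WWWWWWWWW
WWWKKKWWW
WWWKKKWWW
After op 5 fill(6,7,R) [43 cells changed]:
RRYYYRRRR
RRKYYRRRR
RRYYYRRRR
RRYYYRRKR
RRRRRRRRR
RRRKKKRRR
RRRKKKRRR
After op 6 paint(4,0,W):
RRYYYRRRR
RRKYYRRRR
RRYYYRRRR
RRYYYRRKR
WRRRRRRRR
RRRKKKRRR
RRRKKKRRR
After op 7 paint(2,6,Y):
RRYYYRRRR
RRKYYRRRR
RRYYYRYRR
RRYYYRRKR
WRRRRRRRR
RRRKKKRRR
RRRKKKRRR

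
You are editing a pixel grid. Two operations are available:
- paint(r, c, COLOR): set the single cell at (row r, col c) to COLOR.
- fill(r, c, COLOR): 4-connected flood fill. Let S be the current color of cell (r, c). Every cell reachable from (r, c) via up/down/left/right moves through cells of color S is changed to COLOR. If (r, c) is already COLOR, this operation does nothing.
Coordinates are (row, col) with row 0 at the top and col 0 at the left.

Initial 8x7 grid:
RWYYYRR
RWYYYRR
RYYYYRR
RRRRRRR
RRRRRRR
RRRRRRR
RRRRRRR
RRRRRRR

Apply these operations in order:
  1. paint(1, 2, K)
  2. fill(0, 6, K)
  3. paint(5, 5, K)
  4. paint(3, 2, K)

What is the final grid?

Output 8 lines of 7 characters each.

Answer: KWYYYKK
KWKYYKK
KYYYYKK
KKKKKKK
KKKKKKK
KKKKKKK
KKKKKKK
KKKKKKK

Derivation:
After op 1 paint(1,2,K):
RWYYYRR
RWKYYRR
RYYYYRR
RRRRRRR
RRRRRRR
RRRRRRR
RRRRRRR
RRRRRRR
After op 2 fill(0,6,K) [44 cells changed]:
KWYYYKK
KWKYYKK
KYYYYKK
KKKKKKK
KKKKKKK
KKKKKKK
KKKKKKK
KKKKKKK
After op 3 paint(5,5,K):
KWYYYKK
KWKYYKK
KYYYYKK
KKKKKKK
KKKKKKK
KKKKKKK
KKKKKKK
KKKKKKK
After op 4 paint(3,2,K):
KWYYYKK
KWKYYKK
KYYYYKK
KKKKKKK
KKKKKKK
KKKKKKK
KKKKKKK
KKKKKKK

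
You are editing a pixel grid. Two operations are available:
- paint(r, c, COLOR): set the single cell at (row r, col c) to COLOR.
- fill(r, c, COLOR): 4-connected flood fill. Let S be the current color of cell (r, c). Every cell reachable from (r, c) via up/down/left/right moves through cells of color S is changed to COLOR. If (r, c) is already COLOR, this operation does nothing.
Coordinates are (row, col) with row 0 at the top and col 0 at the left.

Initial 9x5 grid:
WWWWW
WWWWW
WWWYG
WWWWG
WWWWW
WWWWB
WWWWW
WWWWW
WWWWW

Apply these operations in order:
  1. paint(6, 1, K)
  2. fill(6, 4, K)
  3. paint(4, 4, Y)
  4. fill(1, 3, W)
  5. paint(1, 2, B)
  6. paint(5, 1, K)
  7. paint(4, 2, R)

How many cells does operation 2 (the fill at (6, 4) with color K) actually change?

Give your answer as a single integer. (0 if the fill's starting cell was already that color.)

After op 1 paint(6,1,K):
WWWWW
WWWWW
WWWYG
WWWWG
WWWWW
WWWWB
WKWWW
WWWWW
WWWWW
After op 2 fill(6,4,K) [40 cells changed]:
KKKKK
KKKKK
KKKYG
KKKKG
KKKKK
KKKKB
KKKKK
KKKKK
KKKKK

Answer: 40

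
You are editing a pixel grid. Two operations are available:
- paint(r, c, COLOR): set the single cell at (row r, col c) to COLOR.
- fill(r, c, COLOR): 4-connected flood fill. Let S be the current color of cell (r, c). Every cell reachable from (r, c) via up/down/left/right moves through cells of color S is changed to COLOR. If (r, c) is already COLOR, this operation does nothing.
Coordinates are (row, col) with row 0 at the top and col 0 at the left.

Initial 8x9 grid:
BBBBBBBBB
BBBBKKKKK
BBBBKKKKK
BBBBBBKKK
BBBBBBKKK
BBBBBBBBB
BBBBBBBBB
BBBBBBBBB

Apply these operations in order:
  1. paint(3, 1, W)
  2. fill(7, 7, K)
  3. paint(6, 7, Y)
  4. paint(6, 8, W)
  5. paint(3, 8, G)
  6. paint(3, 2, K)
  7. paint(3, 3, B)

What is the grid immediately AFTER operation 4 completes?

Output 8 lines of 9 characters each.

After op 1 paint(3,1,W):
BBBBBBBBB
BBBBKKKKK
BBBBKKKKK
BWBBBBKKK
BBBBBBKKK
BBBBBBBBB
BBBBBBBBB
BBBBBBBBB
After op 2 fill(7,7,K) [55 cells changed]:
KKKKKKKKK
KKKKKKKKK
KKKKKKKKK
KWKKKKKKK
KKKKKKKKK
KKKKKKKKK
KKKKKKKKK
KKKKKKKKK
After op 3 paint(6,7,Y):
KKKKKKKKK
KKKKKKKKK
KKKKKKKKK
KWKKKKKKK
KKKKKKKKK
KKKKKKKKK
KKKKKKKYK
KKKKKKKKK
After op 4 paint(6,8,W):
KKKKKKKKK
KKKKKKKKK
KKKKKKKKK
KWKKKKKKK
KKKKKKKKK
KKKKKKKKK
KKKKKKKYW
KKKKKKKKK

Answer: KKKKKKKKK
KKKKKKKKK
KKKKKKKKK
KWKKKKKKK
KKKKKKKKK
KKKKKKKKK
KKKKKKKYW
KKKKKKKKK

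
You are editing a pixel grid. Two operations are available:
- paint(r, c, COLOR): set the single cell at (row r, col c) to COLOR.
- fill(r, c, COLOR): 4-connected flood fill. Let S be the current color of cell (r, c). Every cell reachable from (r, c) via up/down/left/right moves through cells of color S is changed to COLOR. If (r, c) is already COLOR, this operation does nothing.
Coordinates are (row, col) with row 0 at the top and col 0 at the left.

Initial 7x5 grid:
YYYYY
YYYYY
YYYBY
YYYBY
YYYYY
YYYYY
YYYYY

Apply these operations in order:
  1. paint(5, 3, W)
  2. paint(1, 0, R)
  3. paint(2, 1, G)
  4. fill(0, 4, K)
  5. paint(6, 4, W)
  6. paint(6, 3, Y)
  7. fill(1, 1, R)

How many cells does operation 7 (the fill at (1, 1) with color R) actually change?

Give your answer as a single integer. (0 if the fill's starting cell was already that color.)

After op 1 paint(5,3,W):
YYYYY
YYYYY
YYYBY
YYYBY
YYYYY
YYYWY
YYYYY
After op 2 paint(1,0,R):
YYYYY
RYYYY
YYYBY
YYYBY
YYYYY
YYYWY
YYYYY
After op 3 paint(2,1,G):
YYYYY
RYYYY
YGYBY
YYYBY
YYYYY
YYYWY
YYYYY
After op 4 fill(0,4,K) [30 cells changed]:
KKKKK
RKKKK
KGKBK
KKKBK
KKKKK
KKKWK
KKKKK
After op 5 paint(6,4,W):
KKKKK
RKKKK
KGKBK
KKKBK
KKKKK
KKKWK
KKKKW
After op 6 paint(6,3,Y):
KKKKK
RKKKK
KGKBK
KKKBK
KKKKK
KKKWK
KKKYW
After op 7 fill(1,1,R) [28 cells changed]:
RRRRR
RRRRR
RGRBR
RRRBR
RRRRR
RRRWR
RRRYW

Answer: 28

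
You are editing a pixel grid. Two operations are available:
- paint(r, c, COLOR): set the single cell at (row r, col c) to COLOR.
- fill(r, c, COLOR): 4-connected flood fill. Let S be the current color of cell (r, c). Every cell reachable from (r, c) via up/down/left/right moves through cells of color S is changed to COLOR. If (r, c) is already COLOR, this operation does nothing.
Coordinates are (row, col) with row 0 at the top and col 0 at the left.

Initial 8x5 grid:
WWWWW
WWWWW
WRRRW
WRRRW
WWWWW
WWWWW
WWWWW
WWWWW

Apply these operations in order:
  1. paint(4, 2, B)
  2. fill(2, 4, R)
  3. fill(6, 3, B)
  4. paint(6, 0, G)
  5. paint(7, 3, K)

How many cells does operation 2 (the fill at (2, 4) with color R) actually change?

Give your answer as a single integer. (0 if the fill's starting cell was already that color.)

Answer: 33

Derivation:
After op 1 paint(4,2,B):
WWWWW
WWWWW
WRRRW
WRRRW
WWBWW
WWWWW
WWWWW
WWWWW
After op 2 fill(2,4,R) [33 cells changed]:
RRRRR
RRRRR
RRRRR
RRRRR
RRBRR
RRRRR
RRRRR
RRRRR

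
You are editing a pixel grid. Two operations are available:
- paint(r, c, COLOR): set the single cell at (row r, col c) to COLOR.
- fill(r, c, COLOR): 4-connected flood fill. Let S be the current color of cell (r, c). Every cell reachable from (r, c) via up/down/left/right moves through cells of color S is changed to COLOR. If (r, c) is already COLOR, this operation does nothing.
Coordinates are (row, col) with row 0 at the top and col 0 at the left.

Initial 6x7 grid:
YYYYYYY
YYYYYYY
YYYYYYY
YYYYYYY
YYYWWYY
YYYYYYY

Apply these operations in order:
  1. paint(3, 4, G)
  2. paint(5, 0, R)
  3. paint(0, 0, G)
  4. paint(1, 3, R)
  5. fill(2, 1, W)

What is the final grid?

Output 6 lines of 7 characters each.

Answer: GWWWWWW
WWWRWWW
WWWWWWW
WWWWGWW
WWWWWWW
RWWWWWW

Derivation:
After op 1 paint(3,4,G):
YYYYYYY
YYYYYYY
YYYYYYY
YYYYGYY
YYYWWYY
YYYYYYY
After op 2 paint(5,0,R):
YYYYYYY
YYYYYYY
YYYYYYY
YYYYGYY
YYYWWYY
RYYYYYY
After op 3 paint(0,0,G):
GYYYYYY
YYYYYYY
YYYYYYY
YYYYGYY
YYYWWYY
RYYYYYY
After op 4 paint(1,3,R):
GYYYYYY
YYYRYYY
YYYYYYY
YYYYGYY
YYYWWYY
RYYYYYY
After op 5 fill(2,1,W) [36 cells changed]:
GWWWWWW
WWWRWWW
WWWWWWW
WWWWGWW
WWWWWWW
RWWWWWW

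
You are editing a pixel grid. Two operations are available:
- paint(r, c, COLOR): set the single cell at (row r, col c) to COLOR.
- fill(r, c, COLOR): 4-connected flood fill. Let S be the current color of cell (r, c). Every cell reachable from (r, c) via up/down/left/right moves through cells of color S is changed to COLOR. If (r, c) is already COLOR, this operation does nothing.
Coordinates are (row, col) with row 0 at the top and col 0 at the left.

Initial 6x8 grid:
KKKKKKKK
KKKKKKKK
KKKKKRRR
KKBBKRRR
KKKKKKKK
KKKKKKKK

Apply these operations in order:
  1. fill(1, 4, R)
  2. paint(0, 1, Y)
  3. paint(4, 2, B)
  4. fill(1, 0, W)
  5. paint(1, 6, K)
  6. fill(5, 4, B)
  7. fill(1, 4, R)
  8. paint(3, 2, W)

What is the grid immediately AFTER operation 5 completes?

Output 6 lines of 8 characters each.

After op 1 fill(1,4,R) [40 cells changed]:
RRRRRRRR
RRRRRRRR
RRRRRRRR
RRBBRRRR
RRRRRRRR
RRRRRRRR
After op 2 paint(0,1,Y):
RYRRRRRR
RRRRRRRR
RRRRRRRR
RRBBRRRR
RRRRRRRR
RRRRRRRR
After op 3 paint(4,2,B):
RYRRRRRR
RRRRRRRR
RRRRRRRR
RRBBRRRR
RRBRRRRR
RRRRRRRR
After op 4 fill(1,0,W) [44 cells changed]:
WYWWWWWW
WWWWWWWW
WWWWWWWW
WWBBWWWW
WWBWWWWW
WWWWWWWW
After op 5 paint(1,6,K):
WYWWWWWW
WWWWWWKW
WWWWWWWW
WWBBWWWW
WWBWWWWW
WWWWWWWW

Answer: WYWWWWWW
WWWWWWKW
WWWWWWWW
WWBBWWWW
WWBWWWWW
WWWWWWWW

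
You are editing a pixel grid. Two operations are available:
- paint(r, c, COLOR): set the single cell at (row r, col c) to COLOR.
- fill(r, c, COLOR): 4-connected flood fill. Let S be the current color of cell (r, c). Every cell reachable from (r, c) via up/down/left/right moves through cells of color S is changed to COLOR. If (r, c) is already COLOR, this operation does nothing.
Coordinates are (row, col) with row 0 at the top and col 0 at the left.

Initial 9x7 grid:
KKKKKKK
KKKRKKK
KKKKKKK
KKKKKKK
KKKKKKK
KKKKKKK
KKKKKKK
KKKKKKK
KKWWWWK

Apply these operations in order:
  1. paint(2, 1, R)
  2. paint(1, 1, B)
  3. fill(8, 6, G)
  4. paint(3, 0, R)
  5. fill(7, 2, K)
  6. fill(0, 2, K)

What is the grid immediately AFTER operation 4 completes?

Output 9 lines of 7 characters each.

After op 1 paint(2,1,R):
KKKKKKK
KKKRKKK
KRKKKKK
KKKKKKK
KKKKKKK
KKKKKKK
KKKKKKK
KKKKKKK
KKWWWWK
After op 2 paint(1,1,B):
KKKKKKK
KBKRKKK
KRKKKKK
KKKKKKK
KKKKKKK
KKKKKKK
KKKKKKK
KKKKKKK
KKWWWWK
After op 3 fill(8,6,G) [56 cells changed]:
GGGGGGG
GBGRGGG
GRGGGGG
GGGGGGG
GGGGGGG
GGGGGGG
GGGGGGG
GGGGGGG
GGWWWWG
After op 4 paint(3,0,R):
GGGGGGG
GBGRGGG
GRGGGGG
RGGGGGG
GGGGGGG
GGGGGGG
GGGGGGG
GGGGGGG
GGWWWWG

Answer: GGGGGGG
GBGRGGG
GRGGGGG
RGGGGGG
GGGGGGG
GGGGGGG
GGGGGGG
GGGGGGG
GGWWWWG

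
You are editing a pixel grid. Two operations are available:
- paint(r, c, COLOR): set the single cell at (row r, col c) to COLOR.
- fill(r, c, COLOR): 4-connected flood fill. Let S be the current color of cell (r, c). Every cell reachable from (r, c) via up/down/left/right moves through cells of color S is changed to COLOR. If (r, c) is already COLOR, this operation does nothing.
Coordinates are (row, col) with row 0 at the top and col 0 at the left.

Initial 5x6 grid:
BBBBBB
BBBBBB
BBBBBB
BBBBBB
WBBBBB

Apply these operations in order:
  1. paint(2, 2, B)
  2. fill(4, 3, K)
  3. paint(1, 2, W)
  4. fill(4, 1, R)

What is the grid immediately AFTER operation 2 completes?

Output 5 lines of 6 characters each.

Answer: KKKKKK
KKKKKK
KKKKKK
KKKKKK
WKKKKK

Derivation:
After op 1 paint(2,2,B):
BBBBBB
BBBBBB
BBBBBB
BBBBBB
WBBBBB
After op 2 fill(4,3,K) [29 cells changed]:
KKKKKK
KKKKKK
KKKKKK
KKKKKK
WKKKKK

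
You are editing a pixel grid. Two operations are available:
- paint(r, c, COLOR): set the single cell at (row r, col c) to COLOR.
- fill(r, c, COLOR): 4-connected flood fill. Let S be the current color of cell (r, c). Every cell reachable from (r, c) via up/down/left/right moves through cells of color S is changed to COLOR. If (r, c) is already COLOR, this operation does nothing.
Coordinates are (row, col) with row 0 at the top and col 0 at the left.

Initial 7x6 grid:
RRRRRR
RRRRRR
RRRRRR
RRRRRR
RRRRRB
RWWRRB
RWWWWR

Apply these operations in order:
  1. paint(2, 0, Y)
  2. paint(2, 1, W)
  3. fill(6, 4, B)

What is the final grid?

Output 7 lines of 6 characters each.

After op 1 paint(2,0,Y):
RRRRRR
RRRRRR
YRRRRR
RRRRRR
RRRRRB
RWWRRB
RWWWWR
After op 2 paint(2,1,W):
RRRRRR
RRRRRR
YWRRRR
RRRRRR
RRRRRB
RWWRRB
RWWWWR
After op 3 fill(6,4,B) [6 cells changed]:
RRRRRR
RRRRRR
YWRRRR
RRRRRR
RRRRRB
RBBRRB
RBBBBR

Answer: RRRRRR
RRRRRR
YWRRRR
RRRRRR
RRRRRB
RBBRRB
RBBBBR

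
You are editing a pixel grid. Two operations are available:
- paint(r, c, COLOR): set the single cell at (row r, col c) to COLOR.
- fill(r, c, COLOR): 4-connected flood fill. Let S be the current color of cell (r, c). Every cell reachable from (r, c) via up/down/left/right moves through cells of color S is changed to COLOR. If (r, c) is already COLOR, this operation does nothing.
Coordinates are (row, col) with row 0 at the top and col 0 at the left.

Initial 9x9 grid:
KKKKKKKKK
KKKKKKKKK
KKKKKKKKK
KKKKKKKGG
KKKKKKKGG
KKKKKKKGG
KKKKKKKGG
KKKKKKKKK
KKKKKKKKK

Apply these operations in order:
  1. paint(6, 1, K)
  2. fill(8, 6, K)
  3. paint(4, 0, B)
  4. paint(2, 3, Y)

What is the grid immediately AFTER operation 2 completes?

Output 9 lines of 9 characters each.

After op 1 paint(6,1,K):
KKKKKKKKK
KKKKKKKKK
KKKKKKKKK
KKKKKKKGG
KKKKKKKGG
KKKKKKKGG
KKKKKKKGG
KKKKKKKKK
KKKKKKKKK
After op 2 fill(8,6,K) [0 cells changed]:
KKKKKKKKK
KKKKKKKKK
KKKKKKKKK
KKKKKKKGG
KKKKKKKGG
KKKKKKKGG
KKKKKKKGG
KKKKKKKKK
KKKKKKKKK

Answer: KKKKKKKKK
KKKKKKKKK
KKKKKKKKK
KKKKKKKGG
KKKKKKKGG
KKKKKKKGG
KKKKKKKGG
KKKKKKKKK
KKKKKKKKK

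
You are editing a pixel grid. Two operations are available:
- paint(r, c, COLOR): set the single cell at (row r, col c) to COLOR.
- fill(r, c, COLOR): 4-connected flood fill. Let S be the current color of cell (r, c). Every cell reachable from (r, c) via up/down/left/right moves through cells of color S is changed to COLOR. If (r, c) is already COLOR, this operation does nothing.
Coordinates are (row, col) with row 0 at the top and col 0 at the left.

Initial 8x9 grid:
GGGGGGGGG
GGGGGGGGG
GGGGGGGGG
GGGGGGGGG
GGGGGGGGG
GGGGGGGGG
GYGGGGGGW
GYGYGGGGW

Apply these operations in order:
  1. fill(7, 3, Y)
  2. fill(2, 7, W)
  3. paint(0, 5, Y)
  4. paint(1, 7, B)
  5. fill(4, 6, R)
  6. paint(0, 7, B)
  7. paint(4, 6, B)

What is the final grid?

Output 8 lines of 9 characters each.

Answer: RRRRRYRBR
RRRRRRRBR
RRRRRRRRR
RRRRRRRRR
RRRRRRBRR
RRRRRRRRR
RYRRRRRRR
RYRYRRRRR

Derivation:
After op 1 fill(7,3,Y) [0 cells changed]:
GGGGGGGGG
GGGGGGGGG
GGGGGGGGG
GGGGGGGGG
GGGGGGGGG
GGGGGGGGG
GYGGGGGGW
GYGYGGGGW
After op 2 fill(2,7,W) [67 cells changed]:
WWWWWWWWW
WWWWWWWWW
WWWWWWWWW
WWWWWWWWW
WWWWWWWWW
WWWWWWWWW
WYWWWWWWW
WYWYWWWWW
After op 3 paint(0,5,Y):
WWWWWYWWW
WWWWWWWWW
WWWWWWWWW
WWWWWWWWW
WWWWWWWWW
WWWWWWWWW
WYWWWWWWW
WYWYWWWWW
After op 4 paint(1,7,B):
WWWWWYWWW
WWWWWWWBW
WWWWWWWWW
WWWWWWWWW
WWWWWWWWW
WWWWWWWWW
WYWWWWWWW
WYWYWWWWW
After op 5 fill(4,6,R) [67 cells changed]:
RRRRRYRRR
RRRRRRRBR
RRRRRRRRR
RRRRRRRRR
RRRRRRRRR
RRRRRRRRR
RYRRRRRRR
RYRYRRRRR
After op 6 paint(0,7,B):
RRRRRYRBR
RRRRRRRBR
RRRRRRRRR
RRRRRRRRR
RRRRRRRRR
RRRRRRRRR
RYRRRRRRR
RYRYRRRRR
After op 7 paint(4,6,B):
RRRRRYRBR
RRRRRRRBR
RRRRRRRRR
RRRRRRRRR
RRRRRRBRR
RRRRRRRRR
RYRRRRRRR
RYRYRRRRR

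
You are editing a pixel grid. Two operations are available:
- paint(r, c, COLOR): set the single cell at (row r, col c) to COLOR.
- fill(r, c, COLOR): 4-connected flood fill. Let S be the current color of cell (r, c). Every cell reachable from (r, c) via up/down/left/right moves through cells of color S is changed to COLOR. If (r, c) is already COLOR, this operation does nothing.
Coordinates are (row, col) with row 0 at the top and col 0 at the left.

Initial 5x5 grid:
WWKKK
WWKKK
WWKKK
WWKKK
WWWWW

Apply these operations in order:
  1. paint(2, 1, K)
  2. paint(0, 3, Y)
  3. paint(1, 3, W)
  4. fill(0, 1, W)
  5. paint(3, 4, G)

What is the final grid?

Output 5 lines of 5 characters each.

After op 1 paint(2,1,K):
WWKKK
WWKKK
WKKKK
WWKKK
WWWWW
After op 2 paint(0,3,Y):
WWKYK
WWKKK
WKKKK
WWKKK
WWWWW
After op 3 paint(1,3,W):
WWKYK
WWKWK
WKKKK
WWKKK
WWWWW
After op 4 fill(0,1,W) [0 cells changed]:
WWKYK
WWKWK
WKKKK
WWKKK
WWWWW
After op 5 paint(3,4,G):
WWKYK
WWKWK
WKKKK
WWKKG
WWWWW

Answer: WWKYK
WWKWK
WKKKK
WWKKG
WWWWW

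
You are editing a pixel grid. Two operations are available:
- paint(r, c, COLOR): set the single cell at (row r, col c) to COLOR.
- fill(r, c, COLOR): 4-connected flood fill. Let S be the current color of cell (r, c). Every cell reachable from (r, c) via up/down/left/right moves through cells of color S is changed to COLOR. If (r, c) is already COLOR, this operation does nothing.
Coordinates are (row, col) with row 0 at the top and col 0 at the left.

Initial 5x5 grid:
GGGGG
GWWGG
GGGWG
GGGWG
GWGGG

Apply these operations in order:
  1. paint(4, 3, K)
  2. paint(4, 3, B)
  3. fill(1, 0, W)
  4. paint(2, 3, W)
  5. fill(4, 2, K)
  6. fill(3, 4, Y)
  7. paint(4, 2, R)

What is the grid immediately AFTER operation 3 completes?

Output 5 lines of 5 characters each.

Answer: WWWWW
WWWWW
WWWWW
WWWWW
WWWBW

Derivation:
After op 1 paint(4,3,K):
GGGGG
GWWGG
GGGWG
GGGWG
GWGKG
After op 2 paint(4,3,B):
GGGGG
GWWGG
GGGWG
GGGWG
GWGBG
After op 3 fill(1,0,W) [19 cells changed]:
WWWWW
WWWWW
WWWWW
WWWWW
WWWBW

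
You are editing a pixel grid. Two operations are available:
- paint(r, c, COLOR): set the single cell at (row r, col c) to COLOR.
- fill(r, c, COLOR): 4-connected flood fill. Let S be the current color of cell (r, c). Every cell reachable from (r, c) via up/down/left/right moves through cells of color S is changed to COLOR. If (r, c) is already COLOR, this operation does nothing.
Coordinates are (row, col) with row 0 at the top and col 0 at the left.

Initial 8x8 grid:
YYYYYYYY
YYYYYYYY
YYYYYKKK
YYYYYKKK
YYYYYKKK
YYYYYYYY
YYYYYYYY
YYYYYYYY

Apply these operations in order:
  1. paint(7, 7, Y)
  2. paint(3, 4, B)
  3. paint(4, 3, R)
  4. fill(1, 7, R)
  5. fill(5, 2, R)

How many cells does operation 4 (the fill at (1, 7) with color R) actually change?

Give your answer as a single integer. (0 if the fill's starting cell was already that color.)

After op 1 paint(7,7,Y):
YYYYYYYY
YYYYYYYY
YYYYYKKK
YYYYYKKK
YYYYYKKK
YYYYYYYY
YYYYYYYY
YYYYYYYY
After op 2 paint(3,4,B):
YYYYYYYY
YYYYYYYY
YYYYYKKK
YYYYBKKK
YYYYYKKK
YYYYYYYY
YYYYYYYY
YYYYYYYY
After op 3 paint(4,3,R):
YYYYYYYY
YYYYYYYY
YYYYYKKK
YYYYBKKK
YYYRYKKK
YYYYYYYY
YYYYYYYY
YYYYYYYY
After op 4 fill(1,7,R) [53 cells changed]:
RRRRRRRR
RRRRRRRR
RRRRRKKK
RRRRBKKK
RRRRRKKK
RRRRRRRR
RRRRRRRR
RRRRRRRR

Answer: 53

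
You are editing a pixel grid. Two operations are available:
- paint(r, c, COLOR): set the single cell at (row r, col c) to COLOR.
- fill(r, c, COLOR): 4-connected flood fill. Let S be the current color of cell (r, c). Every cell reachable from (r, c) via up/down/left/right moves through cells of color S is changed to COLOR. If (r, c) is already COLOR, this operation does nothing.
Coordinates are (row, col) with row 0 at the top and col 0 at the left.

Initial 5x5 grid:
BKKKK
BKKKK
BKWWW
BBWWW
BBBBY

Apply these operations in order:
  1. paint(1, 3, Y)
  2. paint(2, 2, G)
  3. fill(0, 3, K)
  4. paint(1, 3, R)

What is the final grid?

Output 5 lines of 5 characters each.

After op 1 paint(1,3,Y):
BKKKK
BKKYK
BKWWW
BBWWW
BBBBY
After op 2 paint(2,2,G):
BKKKK
BKKYK
BKGWW
BBWWW
BBBBY
After op 3 fill(0,3,K) [0 cells changed]:
BKKKK
BKKYK
BKGWW
BBWWW
BBBBY
After op 4 paint(1,3,R):
BKKKK
BKKRK
BKGWW
BBWWW
BBBBY

Answer: BKKKK
BKKRK
BKGWW
BBWWW
BBBBY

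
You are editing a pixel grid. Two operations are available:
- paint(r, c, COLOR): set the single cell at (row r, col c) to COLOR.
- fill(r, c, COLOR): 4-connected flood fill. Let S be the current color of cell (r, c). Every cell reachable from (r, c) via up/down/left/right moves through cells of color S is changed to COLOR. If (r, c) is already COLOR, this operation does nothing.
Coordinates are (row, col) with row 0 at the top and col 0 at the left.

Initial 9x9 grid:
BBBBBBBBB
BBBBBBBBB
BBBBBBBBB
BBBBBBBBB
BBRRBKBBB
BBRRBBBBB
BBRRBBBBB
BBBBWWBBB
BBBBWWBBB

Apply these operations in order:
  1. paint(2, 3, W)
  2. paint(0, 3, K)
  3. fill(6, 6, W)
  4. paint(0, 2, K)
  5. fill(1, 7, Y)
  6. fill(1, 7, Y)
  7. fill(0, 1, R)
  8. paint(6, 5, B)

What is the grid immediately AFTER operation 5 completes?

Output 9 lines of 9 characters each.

After op 1 paint(2,3,W):
BBBBBBBBB
BBBBBBBBB
BBBWBBBBB
BBBBBBBBB
BBRRBKBBB
BBRRBBBBB
BBRRBBBBB
BBBBWWBBB
BBBBWWBBB
After op 2 paint(0,3,K):
BBBKBBBBB
BBBBBBBBB
BBBWBBBBB
BBBBBBBBB
BBRRBKBBB
BBRRBBBBB
BBRRBBBBB
BBBBWWBBB
BBBBWWBBB
After op 3 fill(6,6,W) [68 cells changed]:
WWWKWWWWW
WWWWWWWWW
WWWWWWWWW
WWWWWWWWW
WWRRWKWWW
WWRRWWWWW
WWRRWWWWW
WWWWWWWWW
WWWWWWWWW
After op 4 paint(0,2,K):
WWKKWWWWW
WWWWWWWWW
WWWWWWWWW
WWWWWWWWW
WWRRWKWWW
WWRRWWWWW
WWRRWWWWW
WWWWWWWWW
WWWWWWWWW
After op 5 fill(1,7,Y) [72 cells changed]:
YYKKYYYYY
YYYYYYYYY
YYYYYYYYY
YYYYYYYYY
YYRRYKYYY
YYRRYYYYY
YYRRYYYYY
YYYYYYYYY
YYYYYYYYY

Answer: YYKKYYYYY
YYYYYYYYY
YYYYYYYYY
YYYYYYYYY
YYRRYKYYY
YYRRYYYYY
YYRRYYYYY
YYYYYYYYY
YYYYYYYYY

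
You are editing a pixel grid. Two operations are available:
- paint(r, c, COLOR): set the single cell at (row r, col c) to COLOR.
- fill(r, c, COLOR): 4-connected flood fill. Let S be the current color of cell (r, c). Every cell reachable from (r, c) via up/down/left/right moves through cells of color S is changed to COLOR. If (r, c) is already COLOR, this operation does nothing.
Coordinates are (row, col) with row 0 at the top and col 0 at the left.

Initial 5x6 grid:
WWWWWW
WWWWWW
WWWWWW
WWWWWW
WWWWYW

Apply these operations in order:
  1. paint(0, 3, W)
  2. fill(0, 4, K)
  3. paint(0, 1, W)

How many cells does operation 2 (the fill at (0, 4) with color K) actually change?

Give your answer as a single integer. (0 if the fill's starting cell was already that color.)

After op 1 paint(0,3,W):
WWWWWW
WWWWWW
WWWWWW
WWWWWW
WWWWYW
After op 2 fill(0,4,K) [29 cells changed]:
KKKKKK
KKKKKK
KKKKKK
KKKKKK
KKKKYK

Answer: 29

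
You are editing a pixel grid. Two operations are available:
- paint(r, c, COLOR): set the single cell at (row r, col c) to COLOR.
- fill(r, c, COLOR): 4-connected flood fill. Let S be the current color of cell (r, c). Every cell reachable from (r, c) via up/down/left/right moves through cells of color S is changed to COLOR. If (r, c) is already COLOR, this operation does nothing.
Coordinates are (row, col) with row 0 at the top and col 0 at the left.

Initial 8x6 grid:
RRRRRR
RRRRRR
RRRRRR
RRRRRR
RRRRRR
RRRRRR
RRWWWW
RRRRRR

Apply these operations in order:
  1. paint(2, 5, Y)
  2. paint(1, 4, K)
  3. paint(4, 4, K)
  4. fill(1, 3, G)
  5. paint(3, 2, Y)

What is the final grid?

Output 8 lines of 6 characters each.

Answer: GGGGGG
GGGGKG
GGGGGY
GGYGGG
GGGGKG
GGGGGG
GGWWWW
GGGGGG

Derivation:
After op 1 paint(2,5,Y):
RRRRRR
RRRRRR
RRRRRY
RRRRRR
RRRRRR
RRRRRR
RRWWWW
RRRRRR
After op 2 paint(1,4,K):
RRRRRR
RRRRKR
RRRRRY
RRRRRR
RRRRRR
RRRRRR
RRWWWW
RRRRRR
After op 3 paint(4,4,K):
RRRRRR
RRRRKR
RRRRRY
RRRRRR
RRRRKR
RRRRRR
RRWWWW
RRRRRR
After op 4 fill(1,3,G) [41 cells changed]:
GGGGGG
GGGGKG
GGGGGY
GGGGGG
GGGGKG
GGGGGG
GGWWWW
GGGGGG
After op 5 paint(3,2,Y):
GGGGGG
GGGGKG
GGGGGY
GGYGGG
GGGGKG
GGGGGG
GGWWWW
GGGGGG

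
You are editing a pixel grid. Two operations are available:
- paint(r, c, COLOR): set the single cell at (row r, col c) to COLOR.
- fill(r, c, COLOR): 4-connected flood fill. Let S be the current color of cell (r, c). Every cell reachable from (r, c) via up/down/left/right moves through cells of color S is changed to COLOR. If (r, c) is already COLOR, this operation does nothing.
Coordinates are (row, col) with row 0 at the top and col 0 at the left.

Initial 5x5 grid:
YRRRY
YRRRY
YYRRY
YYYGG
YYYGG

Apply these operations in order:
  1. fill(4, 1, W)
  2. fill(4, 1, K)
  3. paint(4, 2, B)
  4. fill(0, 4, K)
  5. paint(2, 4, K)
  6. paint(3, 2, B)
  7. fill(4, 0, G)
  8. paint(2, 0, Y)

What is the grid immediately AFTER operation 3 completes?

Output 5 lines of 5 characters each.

Answer: KRRRY
KRRRY
KKRRY
KKKGG
KKBGG

Derivation:
After op 1 fill(4,1,W) [10 cells changed]:
WRRRY
WRRRY
WWRRY
WWWGG
WWWGG
After op 2 fill(4,1,K) [10 cells changed]:
KRRRY
KRRRY
KKRRY
KKKGG
KKKGG
After op 3 paint(4,2,B):
KRRRY
KRRRY
KKRRY
KKKGG
KKBGG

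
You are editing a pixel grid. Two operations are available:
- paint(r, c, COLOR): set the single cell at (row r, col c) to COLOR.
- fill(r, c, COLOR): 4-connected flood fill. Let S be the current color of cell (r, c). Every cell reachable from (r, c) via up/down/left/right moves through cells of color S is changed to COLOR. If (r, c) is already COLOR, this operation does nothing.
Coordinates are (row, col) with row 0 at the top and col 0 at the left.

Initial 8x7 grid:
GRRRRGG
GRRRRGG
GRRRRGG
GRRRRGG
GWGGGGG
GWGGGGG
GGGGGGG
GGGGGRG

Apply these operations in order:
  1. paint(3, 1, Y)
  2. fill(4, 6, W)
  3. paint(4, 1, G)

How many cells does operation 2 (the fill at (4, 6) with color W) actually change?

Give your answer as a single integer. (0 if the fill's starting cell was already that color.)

After op 1 paint(3,1,Y):
GRRRRGG
GRRRRGG
GRRRRGG
GYRRRGG
GWGGGGG
GWGGGGG
GGGGGGG
GGGGGRG
After op 2 fill(4,6,W) [37 cells changed]:
WRRRRWW
WRRRRWW
WRRRRWW
WYRRRWW
WWWWWWW
WWWWWWW
WWWWWWW
WWWWWRW

Answer: 37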